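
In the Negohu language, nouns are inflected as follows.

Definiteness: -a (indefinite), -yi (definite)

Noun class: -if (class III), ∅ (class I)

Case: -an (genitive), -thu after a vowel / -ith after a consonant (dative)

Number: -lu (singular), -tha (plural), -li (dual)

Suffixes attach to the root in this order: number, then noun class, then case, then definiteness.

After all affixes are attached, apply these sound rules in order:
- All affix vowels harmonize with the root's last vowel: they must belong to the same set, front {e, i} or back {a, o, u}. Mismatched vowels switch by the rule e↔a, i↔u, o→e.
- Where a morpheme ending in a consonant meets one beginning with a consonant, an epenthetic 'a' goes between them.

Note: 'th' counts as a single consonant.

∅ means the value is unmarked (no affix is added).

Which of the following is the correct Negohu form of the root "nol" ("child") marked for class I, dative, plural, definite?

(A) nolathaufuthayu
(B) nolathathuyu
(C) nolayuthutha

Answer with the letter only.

Attach number plural -tha → noltha.
noun class = class I: zero marking, form stays noltha.
Attach case dative -thu (after vowel 'a') → nolthathu.
Attach definiteness definite -yi → nolthathuyi.
Apply vowel harmony: nolthathuyi → nolthathuyu.
Apply epenthesis: nolthathuyu → nolathathuyu.
So the correct form is nolathathuyu, option (B).
(C) nolayuthutha is wrong: it has the affixes in the wrong order.
(A) nolathaufuthayu is wrong: it uses class III instead of class I for noun class.

B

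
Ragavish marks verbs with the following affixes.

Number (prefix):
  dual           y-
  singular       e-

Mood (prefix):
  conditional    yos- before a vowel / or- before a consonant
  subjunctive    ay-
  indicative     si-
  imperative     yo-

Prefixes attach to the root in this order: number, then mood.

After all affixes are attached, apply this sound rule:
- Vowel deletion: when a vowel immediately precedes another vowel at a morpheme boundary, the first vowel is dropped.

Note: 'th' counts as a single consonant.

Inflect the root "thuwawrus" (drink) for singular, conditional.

yosethuwawrus

Attach number singular e- → ethuwawrus.
Attach mood conditional yos- (before vowel 'e') → yosethuwawrus.
Vowel deletion: no change.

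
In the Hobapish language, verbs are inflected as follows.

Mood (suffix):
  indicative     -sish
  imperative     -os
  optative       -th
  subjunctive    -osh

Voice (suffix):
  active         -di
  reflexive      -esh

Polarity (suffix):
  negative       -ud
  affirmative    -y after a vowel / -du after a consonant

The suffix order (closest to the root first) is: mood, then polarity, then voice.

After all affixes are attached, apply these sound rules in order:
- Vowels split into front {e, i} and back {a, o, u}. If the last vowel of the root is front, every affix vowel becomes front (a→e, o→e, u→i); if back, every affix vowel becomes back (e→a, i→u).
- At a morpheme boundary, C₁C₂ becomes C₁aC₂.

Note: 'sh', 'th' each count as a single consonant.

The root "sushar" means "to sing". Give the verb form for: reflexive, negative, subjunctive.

Attach mood subjunctive -osh → susharosh.
Attach polarity negative -ud → susharoshud.
Attach voice reflexive -esh → susharoshudesh.
Apply vowel harmony: susharoshudesh → susharoshudash.
Epenthesis: no change.

susharoshudash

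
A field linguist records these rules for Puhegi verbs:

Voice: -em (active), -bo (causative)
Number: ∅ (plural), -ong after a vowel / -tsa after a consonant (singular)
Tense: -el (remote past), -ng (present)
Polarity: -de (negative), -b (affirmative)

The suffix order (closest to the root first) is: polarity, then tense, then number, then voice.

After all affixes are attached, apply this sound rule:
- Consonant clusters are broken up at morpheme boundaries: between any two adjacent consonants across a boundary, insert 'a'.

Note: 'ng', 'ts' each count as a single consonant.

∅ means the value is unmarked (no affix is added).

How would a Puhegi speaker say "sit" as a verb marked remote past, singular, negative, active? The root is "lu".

ludeelatsaem

Attach polarity negative -de → lude.
Attach tense remote past -el → ludeel.
Attach number singular -tsa (after consonant 'l') → ludeeltsa.
Attach voice active -em → ludeeltsaem.
Apply epenthesis: ludeeltsaem → ludeelatsaem.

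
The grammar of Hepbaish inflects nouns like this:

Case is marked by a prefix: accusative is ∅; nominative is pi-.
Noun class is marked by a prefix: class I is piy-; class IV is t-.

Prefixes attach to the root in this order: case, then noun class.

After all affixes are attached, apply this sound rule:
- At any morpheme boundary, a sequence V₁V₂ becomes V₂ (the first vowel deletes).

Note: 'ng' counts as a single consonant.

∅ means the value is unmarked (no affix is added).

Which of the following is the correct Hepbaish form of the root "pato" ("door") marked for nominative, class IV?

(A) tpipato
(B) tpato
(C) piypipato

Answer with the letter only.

Attach case nominative pi- → pipato.
Attach noun class class IV t- → tpipato.
Vowel deletion: no change.
So the correct form is tpipato, option (A).
(B) tpato is wrong: it uses accusative instead of nominative for case.
(C) piypipato is wrong: it uses class I instead of class IV for noun class.

A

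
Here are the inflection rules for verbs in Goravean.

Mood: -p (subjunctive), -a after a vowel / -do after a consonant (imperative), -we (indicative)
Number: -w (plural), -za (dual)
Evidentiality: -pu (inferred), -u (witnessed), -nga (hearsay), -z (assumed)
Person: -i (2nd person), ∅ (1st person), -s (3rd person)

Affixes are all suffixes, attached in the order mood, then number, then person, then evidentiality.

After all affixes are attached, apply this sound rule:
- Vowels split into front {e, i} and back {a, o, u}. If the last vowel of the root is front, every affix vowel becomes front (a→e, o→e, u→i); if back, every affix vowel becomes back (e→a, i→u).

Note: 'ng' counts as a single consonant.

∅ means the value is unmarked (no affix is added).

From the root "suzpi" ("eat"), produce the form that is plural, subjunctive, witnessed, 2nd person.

Attach mood subjunctive -p → suzpip.
Attach number plural -w → suzpipw.
Attach person 2nd person -i → suzpipwi.
Attach evidentiality witnessed -u → suzpipwiu.
Apply vowel harmony: suzpipwiu → suzpipwii.

suzpipwii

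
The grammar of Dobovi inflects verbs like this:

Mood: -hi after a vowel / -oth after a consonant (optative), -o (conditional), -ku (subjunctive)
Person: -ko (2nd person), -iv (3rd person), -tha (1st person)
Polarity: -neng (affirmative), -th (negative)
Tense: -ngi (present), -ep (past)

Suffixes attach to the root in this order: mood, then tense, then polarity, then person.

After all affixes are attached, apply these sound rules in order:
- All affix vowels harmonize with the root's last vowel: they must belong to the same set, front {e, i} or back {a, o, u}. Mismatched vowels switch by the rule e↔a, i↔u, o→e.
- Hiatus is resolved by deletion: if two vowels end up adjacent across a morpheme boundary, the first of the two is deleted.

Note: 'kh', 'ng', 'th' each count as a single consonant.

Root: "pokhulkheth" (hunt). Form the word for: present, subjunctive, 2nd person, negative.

Attach mood subjunctive -ku → pokhulkhethku.
Attach tense present -ngi → pokhulkhethkungi.
Attach polarity negative -th → pokhulkhethkungith.
Attach person 2nd person -ko → pokhulkhethkungithko.
Apply vowel harmony: pokhulkhethkungithko → pokhulkhethkingithke.
Vowel deletion: no change.

pokhulkhethkingithke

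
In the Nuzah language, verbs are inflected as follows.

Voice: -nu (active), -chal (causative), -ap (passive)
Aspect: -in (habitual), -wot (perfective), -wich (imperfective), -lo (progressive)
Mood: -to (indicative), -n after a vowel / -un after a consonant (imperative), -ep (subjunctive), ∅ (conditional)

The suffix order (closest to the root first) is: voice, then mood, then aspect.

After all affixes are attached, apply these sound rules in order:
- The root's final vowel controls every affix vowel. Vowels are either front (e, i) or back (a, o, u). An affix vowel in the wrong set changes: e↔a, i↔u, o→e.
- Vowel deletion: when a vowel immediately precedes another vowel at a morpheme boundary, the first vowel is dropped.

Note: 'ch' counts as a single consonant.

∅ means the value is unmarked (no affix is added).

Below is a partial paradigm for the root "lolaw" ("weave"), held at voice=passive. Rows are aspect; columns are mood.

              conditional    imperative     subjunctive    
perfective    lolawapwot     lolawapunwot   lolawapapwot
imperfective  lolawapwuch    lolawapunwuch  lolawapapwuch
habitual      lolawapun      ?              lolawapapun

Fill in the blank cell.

lolawapunun

Attach voice passive -ap → lolawap.
Attach mood imperative -un (after consonant 'p') → lolawapun.
Attach aspect habitual -in → lolawapunin.
Apply vowel harmony: lolawapunin → lolawapunun.
Vowel deletion: no change.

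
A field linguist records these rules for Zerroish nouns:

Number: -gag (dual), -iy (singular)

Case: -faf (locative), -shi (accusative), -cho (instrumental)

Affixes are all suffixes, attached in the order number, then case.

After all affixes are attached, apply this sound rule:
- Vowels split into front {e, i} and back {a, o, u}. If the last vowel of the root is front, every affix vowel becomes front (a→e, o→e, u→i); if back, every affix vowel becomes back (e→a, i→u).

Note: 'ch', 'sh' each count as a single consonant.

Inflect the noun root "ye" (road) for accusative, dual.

yegegshi

Attach number dual -gag → yegag.
Attach case accusative -shi → yegagshi.
Apply vowel harmony: yegagshi → yegegshi.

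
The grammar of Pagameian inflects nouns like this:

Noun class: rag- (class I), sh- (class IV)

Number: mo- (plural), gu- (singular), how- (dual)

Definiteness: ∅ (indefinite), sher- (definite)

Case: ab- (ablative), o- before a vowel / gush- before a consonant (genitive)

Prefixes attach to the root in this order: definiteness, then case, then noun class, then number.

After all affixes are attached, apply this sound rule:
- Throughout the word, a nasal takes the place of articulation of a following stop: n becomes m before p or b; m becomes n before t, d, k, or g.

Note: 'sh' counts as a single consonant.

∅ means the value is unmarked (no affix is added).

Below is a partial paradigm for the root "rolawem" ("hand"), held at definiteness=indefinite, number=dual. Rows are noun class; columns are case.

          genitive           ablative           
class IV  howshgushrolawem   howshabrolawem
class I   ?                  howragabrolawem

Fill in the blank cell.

definiteness = indefinite: zero marking, form stays rolawem.
Attach case genitive gush- (before consonant 'r') → gushrolawem.
Attach noun class class I rag- → raggushrolawem.
Attach number dual how- → howraggushrolawem.
Nasal assimilation: no change.

howraggushrolawem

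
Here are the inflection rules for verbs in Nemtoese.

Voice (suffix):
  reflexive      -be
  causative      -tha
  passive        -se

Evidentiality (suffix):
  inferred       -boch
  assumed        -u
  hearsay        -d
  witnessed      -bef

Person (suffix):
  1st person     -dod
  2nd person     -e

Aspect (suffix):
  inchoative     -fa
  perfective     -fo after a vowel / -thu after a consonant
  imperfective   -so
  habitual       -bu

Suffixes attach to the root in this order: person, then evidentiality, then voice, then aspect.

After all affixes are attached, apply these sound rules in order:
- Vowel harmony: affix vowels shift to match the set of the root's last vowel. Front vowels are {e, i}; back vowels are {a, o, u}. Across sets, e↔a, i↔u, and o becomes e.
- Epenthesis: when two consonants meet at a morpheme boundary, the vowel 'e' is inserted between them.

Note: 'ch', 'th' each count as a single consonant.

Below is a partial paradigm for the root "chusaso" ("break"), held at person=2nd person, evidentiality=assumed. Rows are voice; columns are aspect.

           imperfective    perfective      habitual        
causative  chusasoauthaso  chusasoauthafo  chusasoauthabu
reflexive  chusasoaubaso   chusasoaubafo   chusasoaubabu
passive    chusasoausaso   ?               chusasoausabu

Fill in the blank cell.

Attach person 2nd person -e → chusasoe.
Attach evidentiality assumed -u → chusasoeu.
Attach voice passive -se → chusasoeuse.
Attach aspect perfective -fo (after vowel 'e') → chusasoeusefo.
Apply vowel harmony: chusasoeusefo → chusasoausafo.
Epenthesis: no change.

chusasoausafo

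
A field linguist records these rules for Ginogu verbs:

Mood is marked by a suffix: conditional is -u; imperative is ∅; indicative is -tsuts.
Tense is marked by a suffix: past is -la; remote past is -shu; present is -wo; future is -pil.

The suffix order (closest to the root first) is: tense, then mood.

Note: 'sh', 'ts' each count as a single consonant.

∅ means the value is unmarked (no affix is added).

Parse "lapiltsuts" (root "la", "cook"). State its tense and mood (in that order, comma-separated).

future, indicative

Segment: la-pil-tsuts.
tense: -pil → future.
mood: -tsuts → indicative.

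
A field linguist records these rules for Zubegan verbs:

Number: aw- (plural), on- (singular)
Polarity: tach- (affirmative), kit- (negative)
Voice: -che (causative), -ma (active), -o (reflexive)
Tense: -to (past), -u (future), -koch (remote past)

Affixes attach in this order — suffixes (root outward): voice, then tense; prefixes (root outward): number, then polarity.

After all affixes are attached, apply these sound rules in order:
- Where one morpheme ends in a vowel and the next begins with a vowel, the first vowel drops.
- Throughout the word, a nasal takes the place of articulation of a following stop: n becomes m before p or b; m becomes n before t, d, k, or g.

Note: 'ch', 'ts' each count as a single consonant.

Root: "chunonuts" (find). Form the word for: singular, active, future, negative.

kitonchunonutsmu

Attach voice active -ma → chunonutsma.
Attach number singular on- → onchunonutsma.
Attach polarity negative kit- → kitonchunonutsma.
Attach tense future -u → kitonchunonutsmau.
Apply vowel deletion: kitonchunonutsmau → kitonchunonutsmu.
Nasal assimilation: no change.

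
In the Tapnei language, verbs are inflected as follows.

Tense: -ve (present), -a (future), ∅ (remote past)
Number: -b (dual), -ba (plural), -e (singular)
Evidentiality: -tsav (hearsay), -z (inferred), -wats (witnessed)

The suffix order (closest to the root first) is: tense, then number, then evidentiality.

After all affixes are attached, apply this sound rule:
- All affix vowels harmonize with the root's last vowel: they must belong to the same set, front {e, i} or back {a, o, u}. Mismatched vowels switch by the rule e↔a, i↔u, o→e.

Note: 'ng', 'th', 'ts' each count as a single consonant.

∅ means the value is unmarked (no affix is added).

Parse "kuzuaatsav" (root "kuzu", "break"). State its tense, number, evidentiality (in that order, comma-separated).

Segment: kuzu-a-e-tsav.
tense: -a → future.
number: -e → singular.
evidentiality: -tsav → hearsay.

future, singular, hearsay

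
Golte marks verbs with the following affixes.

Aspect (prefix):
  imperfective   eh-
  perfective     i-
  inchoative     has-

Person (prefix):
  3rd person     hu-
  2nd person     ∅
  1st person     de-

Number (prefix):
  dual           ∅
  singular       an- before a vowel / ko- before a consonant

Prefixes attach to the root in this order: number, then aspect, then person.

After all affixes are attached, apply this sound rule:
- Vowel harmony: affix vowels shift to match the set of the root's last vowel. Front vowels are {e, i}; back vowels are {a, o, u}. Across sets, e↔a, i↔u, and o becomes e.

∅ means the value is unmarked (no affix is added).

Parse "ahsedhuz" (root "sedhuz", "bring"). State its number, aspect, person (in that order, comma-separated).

dual, imperfective, 2nd person

Segment: eh-sedhuz.
number: ∅ → dual.
aspect: eh- → imperfective.
person: ∅ → 2nd person.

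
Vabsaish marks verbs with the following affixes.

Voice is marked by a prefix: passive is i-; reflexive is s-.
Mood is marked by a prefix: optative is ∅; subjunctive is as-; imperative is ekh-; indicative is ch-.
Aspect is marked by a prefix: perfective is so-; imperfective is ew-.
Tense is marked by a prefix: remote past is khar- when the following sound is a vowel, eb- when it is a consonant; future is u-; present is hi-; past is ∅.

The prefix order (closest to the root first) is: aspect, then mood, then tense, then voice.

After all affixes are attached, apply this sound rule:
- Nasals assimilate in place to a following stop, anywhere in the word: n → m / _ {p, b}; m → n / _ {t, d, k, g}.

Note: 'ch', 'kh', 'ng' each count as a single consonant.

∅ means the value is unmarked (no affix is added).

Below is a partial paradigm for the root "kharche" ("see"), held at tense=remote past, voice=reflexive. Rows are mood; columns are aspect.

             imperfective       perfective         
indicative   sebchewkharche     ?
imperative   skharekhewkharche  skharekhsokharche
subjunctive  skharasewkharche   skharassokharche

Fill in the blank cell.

Attach aspect perfective so- → sokharche.
Attach mood indicative ch- → chsokharche.
Attach tense remote past eb- (before consonant 'ch') → ebchsokharche.
Attach voice reflexive s- → sebchsokharche.
Nasal assimilation: no change.

sebchsokharche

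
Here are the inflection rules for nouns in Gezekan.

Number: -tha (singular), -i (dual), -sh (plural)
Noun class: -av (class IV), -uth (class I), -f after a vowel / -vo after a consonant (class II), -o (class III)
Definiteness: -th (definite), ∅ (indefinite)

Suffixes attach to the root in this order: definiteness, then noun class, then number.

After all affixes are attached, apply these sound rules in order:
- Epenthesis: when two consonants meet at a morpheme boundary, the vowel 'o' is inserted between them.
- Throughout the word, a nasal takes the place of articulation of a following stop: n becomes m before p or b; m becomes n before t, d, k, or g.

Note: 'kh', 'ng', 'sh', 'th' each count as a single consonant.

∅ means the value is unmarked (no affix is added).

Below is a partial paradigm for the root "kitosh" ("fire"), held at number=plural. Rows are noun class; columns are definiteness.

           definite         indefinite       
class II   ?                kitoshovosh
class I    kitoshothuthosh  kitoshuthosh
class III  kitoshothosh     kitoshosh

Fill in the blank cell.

kitoshothovosh

Attach definiteness definite -th → kitoshth.
Attach noun class class II -vo (after consonant 'th') → kitoshthvo.
Attach number plural -sh → kitoshthvosh.
Apply epenthesis: kitoshthvosh → kitoshothovosh.
Nasal assimilation: no change.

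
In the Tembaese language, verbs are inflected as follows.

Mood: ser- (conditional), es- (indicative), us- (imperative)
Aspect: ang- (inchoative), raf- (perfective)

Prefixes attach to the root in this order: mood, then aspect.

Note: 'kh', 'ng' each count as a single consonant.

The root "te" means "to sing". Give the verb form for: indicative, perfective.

rafeste

Attach mood indicative es- → este.
Attach aspect perfective raf- → rafeste.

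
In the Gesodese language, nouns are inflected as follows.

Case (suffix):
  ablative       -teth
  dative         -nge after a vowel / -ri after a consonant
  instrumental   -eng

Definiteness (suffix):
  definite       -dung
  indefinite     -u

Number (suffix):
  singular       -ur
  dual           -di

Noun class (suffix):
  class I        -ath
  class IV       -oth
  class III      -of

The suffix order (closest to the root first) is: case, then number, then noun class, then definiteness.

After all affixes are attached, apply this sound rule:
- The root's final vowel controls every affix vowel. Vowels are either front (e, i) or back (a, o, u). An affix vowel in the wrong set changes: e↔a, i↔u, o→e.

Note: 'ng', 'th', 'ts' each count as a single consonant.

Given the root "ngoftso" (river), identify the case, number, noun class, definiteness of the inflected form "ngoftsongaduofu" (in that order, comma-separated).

Segment: ngoftso-nge-di-of-u.
case: -nge/ri → dative.
number: -di → dual.
noun class: -of → class III.
definiteness: -u → indefinite.

dative, dual, class III, indefinite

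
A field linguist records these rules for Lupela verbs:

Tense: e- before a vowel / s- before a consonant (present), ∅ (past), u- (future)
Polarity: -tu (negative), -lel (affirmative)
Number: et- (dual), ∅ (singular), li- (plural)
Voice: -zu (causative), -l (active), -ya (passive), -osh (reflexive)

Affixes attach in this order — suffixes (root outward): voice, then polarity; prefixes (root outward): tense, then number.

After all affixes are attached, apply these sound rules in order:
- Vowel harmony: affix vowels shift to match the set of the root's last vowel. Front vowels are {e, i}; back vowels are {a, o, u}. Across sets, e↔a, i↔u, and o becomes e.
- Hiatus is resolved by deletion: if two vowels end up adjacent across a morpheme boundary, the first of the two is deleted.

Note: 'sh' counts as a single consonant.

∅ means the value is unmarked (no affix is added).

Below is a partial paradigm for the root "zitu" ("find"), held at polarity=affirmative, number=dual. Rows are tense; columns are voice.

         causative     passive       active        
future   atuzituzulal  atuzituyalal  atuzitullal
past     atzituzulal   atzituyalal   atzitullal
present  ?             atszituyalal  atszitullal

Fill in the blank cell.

atszituzulal

Attach tense present s- (before consonant 'z') → szitu.
Attach voice causative -zu → szituzu.
Attach polarity affirmative -lel → szituzulel.
Attach number dual et- → etszituzulel.
Apply vowel harmony: etszituzulel → atszituzulal.
Vowel deletion: no change.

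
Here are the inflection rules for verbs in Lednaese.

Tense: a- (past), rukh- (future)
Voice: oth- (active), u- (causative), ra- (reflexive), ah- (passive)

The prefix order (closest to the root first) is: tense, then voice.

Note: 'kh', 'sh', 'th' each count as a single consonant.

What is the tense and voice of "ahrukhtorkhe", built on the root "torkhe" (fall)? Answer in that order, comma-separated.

Segment: ah-rukh-torkhe.
tense: rukh- → future.
voice: ah- → passive.

future, passive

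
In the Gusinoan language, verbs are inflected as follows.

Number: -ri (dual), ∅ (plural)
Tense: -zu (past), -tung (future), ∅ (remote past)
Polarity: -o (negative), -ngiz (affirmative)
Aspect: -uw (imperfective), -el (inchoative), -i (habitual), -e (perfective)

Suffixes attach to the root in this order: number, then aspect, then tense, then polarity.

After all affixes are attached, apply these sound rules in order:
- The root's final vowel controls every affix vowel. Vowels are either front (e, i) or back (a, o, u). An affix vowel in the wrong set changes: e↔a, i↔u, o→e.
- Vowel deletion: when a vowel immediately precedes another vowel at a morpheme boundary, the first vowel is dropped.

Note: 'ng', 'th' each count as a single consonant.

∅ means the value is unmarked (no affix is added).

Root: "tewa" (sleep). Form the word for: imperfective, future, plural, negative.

number = plural: zero marking, form stays tewa.
Attach aspect imperfective -uw → tewauw.
Attach tense future -tung → tewauwtung.
Attach polarity negative -o → tewauwtungo.
Vowel harmony: no change.
Apply vowel deletion: tewauwtungo → tewuwtungo.

tewuwtungo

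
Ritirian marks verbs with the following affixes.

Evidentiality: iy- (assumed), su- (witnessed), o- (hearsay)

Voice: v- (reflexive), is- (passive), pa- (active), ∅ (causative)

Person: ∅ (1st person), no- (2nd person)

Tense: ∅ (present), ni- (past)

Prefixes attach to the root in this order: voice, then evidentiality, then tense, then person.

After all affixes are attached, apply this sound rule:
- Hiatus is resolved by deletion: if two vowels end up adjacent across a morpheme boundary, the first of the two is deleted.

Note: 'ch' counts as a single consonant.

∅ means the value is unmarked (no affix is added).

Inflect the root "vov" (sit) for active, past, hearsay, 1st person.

nopavov

Attach voice active pa- → pavov.
Attach evidentiality hearsay o- → opavov.
Attach tense past ni- → niopavov.
person = 1st person: zero marking, form stays niopavov.
Apply vowel deletion: niopavov → nopavov.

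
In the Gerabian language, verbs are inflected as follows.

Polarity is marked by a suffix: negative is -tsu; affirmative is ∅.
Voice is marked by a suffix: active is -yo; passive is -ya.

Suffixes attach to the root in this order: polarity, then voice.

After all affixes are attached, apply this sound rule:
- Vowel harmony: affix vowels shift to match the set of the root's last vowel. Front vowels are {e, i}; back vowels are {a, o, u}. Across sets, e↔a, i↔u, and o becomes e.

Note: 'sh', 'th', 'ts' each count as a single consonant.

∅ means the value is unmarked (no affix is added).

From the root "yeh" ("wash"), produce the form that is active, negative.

yehtsiye

Attach polarity negative -tsu → yehtsu.
Attach voice active -yo → yehtsuyo.
Apply vowel harmony: yehtsuyo → yehtsiye.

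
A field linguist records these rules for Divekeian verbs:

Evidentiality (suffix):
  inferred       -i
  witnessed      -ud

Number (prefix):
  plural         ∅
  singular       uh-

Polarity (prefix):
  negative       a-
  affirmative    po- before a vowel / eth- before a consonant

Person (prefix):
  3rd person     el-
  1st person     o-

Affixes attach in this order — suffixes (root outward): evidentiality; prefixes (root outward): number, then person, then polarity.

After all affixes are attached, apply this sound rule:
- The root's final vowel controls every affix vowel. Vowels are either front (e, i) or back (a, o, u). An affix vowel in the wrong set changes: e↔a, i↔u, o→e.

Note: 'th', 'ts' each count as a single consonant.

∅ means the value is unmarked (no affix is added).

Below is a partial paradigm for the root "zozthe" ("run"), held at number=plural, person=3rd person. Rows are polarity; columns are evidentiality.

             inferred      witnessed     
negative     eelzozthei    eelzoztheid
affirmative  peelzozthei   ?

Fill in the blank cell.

peelzoztheid

Attach evidentiality witnessed -ud → zoztheud.
number = plural: zero marking, form stays zoztheud.
Attach person 3rd person el- → elzoztheud.
Attach polarity affirmative po- (before vowel 'e') → poelzoztheud.
Apply vowel harmony: poelzoztheud → peelzoztheid.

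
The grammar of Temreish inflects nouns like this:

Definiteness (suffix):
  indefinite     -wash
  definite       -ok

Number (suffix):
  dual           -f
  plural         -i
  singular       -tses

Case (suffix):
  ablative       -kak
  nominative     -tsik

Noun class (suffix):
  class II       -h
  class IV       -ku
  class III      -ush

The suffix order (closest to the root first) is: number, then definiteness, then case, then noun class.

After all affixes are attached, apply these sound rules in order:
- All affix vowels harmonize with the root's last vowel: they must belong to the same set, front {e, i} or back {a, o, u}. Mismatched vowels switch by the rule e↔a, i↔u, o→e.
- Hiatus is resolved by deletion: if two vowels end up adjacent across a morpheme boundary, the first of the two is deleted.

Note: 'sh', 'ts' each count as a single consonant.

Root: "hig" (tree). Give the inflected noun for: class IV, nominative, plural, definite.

Attach number plural -i → higi.
Attach definiteness definite -ok → higiok.
Attach case nominative -tsik → higioktsik.
Attach noun class class IV -ku → higioktsikku.
Apply vowel harmony: higioktsikku → higiektsikki.
Apply vowel deletion: higiektsikki → higektsikki.

higektsikki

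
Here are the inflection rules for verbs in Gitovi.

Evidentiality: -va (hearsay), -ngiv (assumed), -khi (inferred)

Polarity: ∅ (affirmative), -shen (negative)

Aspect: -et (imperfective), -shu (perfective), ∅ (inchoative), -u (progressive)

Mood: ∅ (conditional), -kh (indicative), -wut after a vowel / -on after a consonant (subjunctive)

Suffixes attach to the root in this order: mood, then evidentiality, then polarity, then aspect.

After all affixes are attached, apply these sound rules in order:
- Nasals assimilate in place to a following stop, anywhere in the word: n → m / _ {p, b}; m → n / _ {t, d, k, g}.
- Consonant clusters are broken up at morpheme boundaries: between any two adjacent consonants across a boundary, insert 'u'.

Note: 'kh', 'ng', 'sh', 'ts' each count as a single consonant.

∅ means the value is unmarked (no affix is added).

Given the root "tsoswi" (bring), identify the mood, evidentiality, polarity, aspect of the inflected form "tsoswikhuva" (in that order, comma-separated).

indicative, hearsay, affirmative, inchoative

Segment: tsoswi-kh-va.
mood: -kh → indicative.
evidentiality: -va → hearsay.
polarity: ∅ → affirmative.
aspect: ∅ → inchoative.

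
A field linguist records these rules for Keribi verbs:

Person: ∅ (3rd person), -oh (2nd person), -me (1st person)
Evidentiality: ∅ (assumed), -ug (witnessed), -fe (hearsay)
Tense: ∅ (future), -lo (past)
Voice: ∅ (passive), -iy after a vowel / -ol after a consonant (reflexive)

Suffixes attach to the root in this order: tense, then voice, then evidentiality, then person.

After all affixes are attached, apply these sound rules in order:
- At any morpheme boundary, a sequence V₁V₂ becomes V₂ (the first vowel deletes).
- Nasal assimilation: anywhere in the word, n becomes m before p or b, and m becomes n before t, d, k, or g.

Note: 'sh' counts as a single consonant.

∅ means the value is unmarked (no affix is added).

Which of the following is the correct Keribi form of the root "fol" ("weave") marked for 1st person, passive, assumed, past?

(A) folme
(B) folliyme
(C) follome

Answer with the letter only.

C

Attach tense past -lo → follo.
voice = passive: zero marking, form stays follo.
evidentiality = assumed: zero marking, form stays follo.
Attach person 1st person -me → follome.
Vowel deletion: no change.
Nasal assimilation: no change.
So the correct form is follome, option (C).
(B) folliyme is wrong: it uses reflexive instead of passive for voice.
(A) folme is wrong: it uses future instead of past for tense.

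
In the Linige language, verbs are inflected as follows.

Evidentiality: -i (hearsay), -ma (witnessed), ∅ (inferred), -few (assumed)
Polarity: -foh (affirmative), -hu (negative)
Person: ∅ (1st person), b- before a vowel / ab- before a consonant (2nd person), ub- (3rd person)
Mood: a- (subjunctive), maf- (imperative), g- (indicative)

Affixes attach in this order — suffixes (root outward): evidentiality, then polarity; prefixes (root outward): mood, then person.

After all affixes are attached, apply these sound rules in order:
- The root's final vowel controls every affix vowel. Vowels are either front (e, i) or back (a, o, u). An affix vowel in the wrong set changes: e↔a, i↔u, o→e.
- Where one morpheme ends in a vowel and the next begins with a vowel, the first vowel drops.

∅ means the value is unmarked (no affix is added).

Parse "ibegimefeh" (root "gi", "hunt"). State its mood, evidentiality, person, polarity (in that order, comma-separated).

Segment: ub-a-gi-ma-foh.
mood: a- → subjunctive.
evidentiality: -ma → witnessed.
person: ub- → 3rd person.
polarity: -foh → affirmative.

subjunctive, witnessed, 3rd person, affirmative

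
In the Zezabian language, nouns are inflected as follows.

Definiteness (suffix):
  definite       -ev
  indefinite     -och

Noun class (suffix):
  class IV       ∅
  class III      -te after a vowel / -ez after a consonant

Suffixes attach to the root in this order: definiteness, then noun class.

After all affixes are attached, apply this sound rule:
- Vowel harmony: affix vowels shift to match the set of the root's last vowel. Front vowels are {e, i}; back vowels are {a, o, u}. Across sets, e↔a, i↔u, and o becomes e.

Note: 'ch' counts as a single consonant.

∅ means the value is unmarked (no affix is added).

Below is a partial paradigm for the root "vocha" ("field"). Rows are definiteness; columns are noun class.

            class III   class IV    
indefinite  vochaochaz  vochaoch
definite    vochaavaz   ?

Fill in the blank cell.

vochaav

Attach definiteness definite -ev → vochaev.
noun class = class IV: zero marking, form stays vochaev.
Apply vowel harmony: vochaev → vochaav.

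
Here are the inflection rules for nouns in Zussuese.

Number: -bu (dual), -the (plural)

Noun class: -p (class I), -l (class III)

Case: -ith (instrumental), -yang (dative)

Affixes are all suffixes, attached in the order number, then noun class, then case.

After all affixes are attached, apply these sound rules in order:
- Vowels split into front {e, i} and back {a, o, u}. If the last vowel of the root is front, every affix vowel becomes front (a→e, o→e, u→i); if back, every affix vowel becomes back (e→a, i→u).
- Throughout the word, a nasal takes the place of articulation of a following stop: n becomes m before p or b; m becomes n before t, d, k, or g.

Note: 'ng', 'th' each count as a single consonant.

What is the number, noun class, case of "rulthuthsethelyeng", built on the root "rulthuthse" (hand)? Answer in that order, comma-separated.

Segment: rulthuthse-the-l-yang.
number: -the → plural.
noun class: -l → class III.
case: -yang → dative.

plural, class III, dative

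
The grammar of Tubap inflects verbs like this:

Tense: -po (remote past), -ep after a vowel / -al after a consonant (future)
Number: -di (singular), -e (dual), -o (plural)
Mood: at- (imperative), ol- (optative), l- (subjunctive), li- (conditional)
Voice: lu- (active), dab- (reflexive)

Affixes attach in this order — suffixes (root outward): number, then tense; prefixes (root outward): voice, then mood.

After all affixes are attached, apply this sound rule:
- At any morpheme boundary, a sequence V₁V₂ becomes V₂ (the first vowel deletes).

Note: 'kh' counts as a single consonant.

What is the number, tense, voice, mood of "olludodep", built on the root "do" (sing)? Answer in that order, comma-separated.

Segment: ol-lu-do-di-ep.
number: -di → singular.
tense: -ep/al → future.
voice: lu- → active.
mood: ol- → optative.

singular, future, active, optative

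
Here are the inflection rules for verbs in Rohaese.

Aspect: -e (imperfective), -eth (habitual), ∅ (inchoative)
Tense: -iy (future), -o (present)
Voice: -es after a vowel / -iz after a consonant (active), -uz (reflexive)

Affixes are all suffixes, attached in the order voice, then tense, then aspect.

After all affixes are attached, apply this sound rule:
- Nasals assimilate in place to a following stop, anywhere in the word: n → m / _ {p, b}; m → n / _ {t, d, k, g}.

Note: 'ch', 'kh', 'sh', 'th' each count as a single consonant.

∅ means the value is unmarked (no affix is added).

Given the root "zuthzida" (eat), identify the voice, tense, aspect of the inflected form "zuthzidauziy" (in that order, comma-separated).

reflexive, future, inchoative

Segment: zuthzida-uz-iy.
voice: -uz → reflexive.
tense: -iy → future.
aspect: ∅ → inchoative.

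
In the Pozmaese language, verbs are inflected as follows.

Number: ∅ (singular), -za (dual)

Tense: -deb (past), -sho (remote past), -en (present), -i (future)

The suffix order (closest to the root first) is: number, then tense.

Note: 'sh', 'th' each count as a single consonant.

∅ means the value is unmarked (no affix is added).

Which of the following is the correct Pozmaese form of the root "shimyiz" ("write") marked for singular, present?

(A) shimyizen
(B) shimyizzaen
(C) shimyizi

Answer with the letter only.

number = singular: zero marking, form stays shimyiz.
Attach tense present -en → shimyizen.
So the correct form is shimyizen, option (A).
(B) shimyizzaen is wrong: it uses dual instead of singular for number.
(C) shimyizi is wrong: it uses future instead of present for tense.

A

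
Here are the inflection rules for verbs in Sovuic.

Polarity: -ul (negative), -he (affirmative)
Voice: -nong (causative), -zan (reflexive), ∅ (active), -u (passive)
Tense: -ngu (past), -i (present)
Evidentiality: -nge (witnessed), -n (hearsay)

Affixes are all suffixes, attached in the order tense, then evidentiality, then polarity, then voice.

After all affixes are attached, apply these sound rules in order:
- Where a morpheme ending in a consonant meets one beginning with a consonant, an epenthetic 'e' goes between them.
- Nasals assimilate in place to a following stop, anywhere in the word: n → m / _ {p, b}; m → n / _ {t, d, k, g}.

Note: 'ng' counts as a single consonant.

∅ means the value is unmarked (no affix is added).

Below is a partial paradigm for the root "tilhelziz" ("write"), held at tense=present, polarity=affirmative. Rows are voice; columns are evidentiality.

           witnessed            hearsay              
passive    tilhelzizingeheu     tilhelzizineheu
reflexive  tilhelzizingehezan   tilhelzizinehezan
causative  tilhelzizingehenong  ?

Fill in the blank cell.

tilhelzizinehenong

Attach tense present -i → tilhelzizi.
Attach evidentiality hearsay -n → tilhelzizin.
Attach polarity affirmative -he → tilhelzizinhe.
Attach voice causative -nong → tilhelzizinhenong.
Apply epenthesis: tilhelzizinhenong → tilhelzizinehenong.
Nasal assimilation: no change.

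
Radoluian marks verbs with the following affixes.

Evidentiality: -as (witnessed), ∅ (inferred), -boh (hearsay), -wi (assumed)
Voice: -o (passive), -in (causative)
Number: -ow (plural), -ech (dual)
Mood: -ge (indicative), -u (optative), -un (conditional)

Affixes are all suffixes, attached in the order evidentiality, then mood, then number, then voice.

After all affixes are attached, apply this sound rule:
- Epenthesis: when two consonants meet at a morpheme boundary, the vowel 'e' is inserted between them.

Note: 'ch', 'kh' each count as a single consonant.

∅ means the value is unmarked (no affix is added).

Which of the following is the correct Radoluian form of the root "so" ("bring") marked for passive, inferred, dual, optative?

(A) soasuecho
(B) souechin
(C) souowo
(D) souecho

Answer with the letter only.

evidentiality = inferred: zero marking, form stays so.
Attach mood optative -u → sou.
Attach number dual -ech → souech.
Attach voice passive -o → souecho.
Epenthesis: no change.
So the correct form is souecho, option (D).
(C) souowo is wrong: it uses plural instead of dual for number.
(B) souechin is wrong: it uses causative instead of passive for voice.
(A) soasuecho is wrong: it uses witnessed instead of inferred for evidentiality.

D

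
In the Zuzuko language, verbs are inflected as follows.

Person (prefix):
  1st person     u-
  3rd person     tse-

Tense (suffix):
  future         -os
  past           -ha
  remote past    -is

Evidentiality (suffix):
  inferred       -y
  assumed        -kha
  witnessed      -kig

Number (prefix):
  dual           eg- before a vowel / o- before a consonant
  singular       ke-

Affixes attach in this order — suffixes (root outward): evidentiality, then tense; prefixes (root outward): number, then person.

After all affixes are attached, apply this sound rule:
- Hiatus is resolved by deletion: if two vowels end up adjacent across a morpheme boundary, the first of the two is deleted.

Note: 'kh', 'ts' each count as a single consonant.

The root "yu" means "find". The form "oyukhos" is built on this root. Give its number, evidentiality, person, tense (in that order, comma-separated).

Segment: u-o-yu-kha-os.
number: eg/o- → dual.
evidentiality: -kha → assumed.
person: u- → 1st person.
tense: -os → future.

dual, assumed, 1st person, future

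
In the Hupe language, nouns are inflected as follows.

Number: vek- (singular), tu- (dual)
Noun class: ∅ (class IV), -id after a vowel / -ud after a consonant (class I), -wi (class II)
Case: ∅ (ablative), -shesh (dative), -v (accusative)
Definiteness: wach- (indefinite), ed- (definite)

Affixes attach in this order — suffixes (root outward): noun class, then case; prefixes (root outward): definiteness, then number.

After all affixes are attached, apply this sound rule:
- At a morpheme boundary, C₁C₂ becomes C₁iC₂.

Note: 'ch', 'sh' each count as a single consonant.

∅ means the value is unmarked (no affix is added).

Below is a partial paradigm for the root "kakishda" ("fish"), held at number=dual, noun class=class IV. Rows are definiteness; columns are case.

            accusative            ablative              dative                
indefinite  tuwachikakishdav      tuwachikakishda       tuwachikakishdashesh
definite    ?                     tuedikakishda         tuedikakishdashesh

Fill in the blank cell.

tuedikakishdav

Attach definiteness definite ed- → edkakishda.
Attach number dual tu- → tuedkakishda.
noun class = class IV: zero marking, form stays tuedkakishda.
Attach case accusative -v → tuedkakishdav.
Apply epenthesis: tuedkakishdav → tuedikakishdav.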